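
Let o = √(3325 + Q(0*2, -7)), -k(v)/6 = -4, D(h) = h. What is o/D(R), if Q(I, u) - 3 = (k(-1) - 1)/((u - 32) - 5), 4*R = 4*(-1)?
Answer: -√1610499/22 ≈ -57.684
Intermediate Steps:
R = -1 (R = (4*(-1))/4 = (¼)*(-4) = -1)
k(v) = 24 (k(v) = -6*(-4) = 24)
Q(I, u) = 3 + 23/(-37 + u) (Q(I, u) = 3 + (24 - 1)/((u - 32) - 5) = 3 + 23/((-32 + u) - 5) = 3 + 23/(-37 + u))
o = √1610499/22 (o = √(3325 + (-88 + 3*(-7))/(-37 - 7)) = √(3325 + (-88 - 21)/(-44)) = √(3325 - 1/44*(-109)) = √(3325 + 109/44) = √(146409/44) = √1610499/22 ≈ 57.684)
o/D(R) = (√1610499/22)/(-1) = (√1610499/22)*(-1) = -√1610499/22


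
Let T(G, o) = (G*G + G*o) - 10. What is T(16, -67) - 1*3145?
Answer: -3971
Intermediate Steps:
T(G, o) = -10 + G² + G*o (T(G, o) = (G² + G*o) - 10 = -10 + G² + G*o)
T(16, -67) - 1*3145 = (-10 + 16² + 16*(-67)) - 1*3145 = (-10 + 256 - 1072) - 3145 = -826 - 3145 = -3971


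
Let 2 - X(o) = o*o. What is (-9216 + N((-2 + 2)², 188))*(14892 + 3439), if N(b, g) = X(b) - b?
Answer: -168901834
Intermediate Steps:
X(o) = 2 - o² (X(o) = 2 - o*o = 2 - o²)
N(b, g) = 2 - b - b² (N(b, g) = (2 - b²) - b = 2 - b - b²)
(-9216 + N((-2 + 2)², 188))*(14892 + 3439) = (-9216 + (2 - (-2 + 2)² - ((-2 + 2)²)²))*(14892 + 3439) = (-9216 + (2 - 1*0² - (0²)²))*18331 = (-9216 + (2 - 1*0 - 1*0²))*18331 = (-9216 + (2 + 0 - 1*0))*18331 = (-9216 + (2 + 0 + 0))*18331 = (-9216 + 2)*18331 = -9214*18331 = -168901834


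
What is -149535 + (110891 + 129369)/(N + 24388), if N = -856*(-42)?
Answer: -451135082/3017 ≈ -1.4953e+5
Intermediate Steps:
N = 35952
-149535 + (110891 + 129369)/(N + 24388) = -149535 + (110891 + 129369)/(35952 + 24388) = -149535 + 240260/60340 = -149535 + 240260*(1/60340) = -149535 + 12013/3017 = -451135082/3017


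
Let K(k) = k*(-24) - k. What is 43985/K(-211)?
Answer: 8797/1055 ≈ 8.3384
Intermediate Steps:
K(k) = -25*k (K(k) = -24*k - k = -25*k)
43985/K(-211) = 43985/((-25*(-211))) = 43985/5275 = 43985*(1/5275) = 8797/1055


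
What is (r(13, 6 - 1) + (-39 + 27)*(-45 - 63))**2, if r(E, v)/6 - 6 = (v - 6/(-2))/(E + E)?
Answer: 300675600/169 ≈ 1.7791e+6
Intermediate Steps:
r(E, v) = 36 + 3*(3 + v)/E (r(E, v) = 36 + 6*((v - 6/(-2))/(E + E)) = 36 + 6*((v - 6*(-1/2))/((2*E))) = 36 + 6*((v + 3)*(1/(2*E))) = 36 + 6*((3 + v)*(1/(2*E))) = 36 + 6*((3 + v)/(2*E)) = 36 + 3*(3 + v)/E)
(r(13, 6 - 1) + (-39 + 27)*(-45 - 63))**2 = (3*(3 + (6 - 1) + 12*13)/13 + (-39 + 27)*(-45 - 63))**2 = (3*(1/13)*(3 + 5 + 156) - 12*(-108))**2 = (3*(1/13)*164 + 1296)**2 = (492/13 + 1296)**2 = (17340/13)**2 = 300675600/169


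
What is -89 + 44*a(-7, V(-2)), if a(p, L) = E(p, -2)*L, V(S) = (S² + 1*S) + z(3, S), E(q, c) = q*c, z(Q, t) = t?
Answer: -89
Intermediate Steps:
E(q, c) = c*q
V(S) = S² + 2*S (V(S) = (S² + 1*S) + S = (S² + S) + S = (S + S²) + S = S² + 2*S)
a(p, L) = -2*L*p (a(p, L) = (-2*p)*L = -2*L*p)
-89 + 44*a(-7, V(-2)) = -89 + 44*(-2*(-2*(2 - 2))*(-7)) = -89 + 44*(-2*(-2*0)*(-7)) = -89 + 44*(-2*0*(-7)) = -89 + 44*0 = -89 + 0 = -89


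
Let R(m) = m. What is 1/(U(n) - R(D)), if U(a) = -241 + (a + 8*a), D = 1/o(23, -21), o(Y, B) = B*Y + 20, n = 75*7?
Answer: 463/2076093 ≈ 0.00022301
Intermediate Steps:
n = 525
o(Y, B) = 20 + B*Y
D = -1/463 (D = 1/(20 - 21*23) = 1/(20 - 483) = 1/(-463) = -1/463 ≈ -0.0021598)
U(a) = -241 + 9*a
1/(U(n) - R(D)) = 1/((-241 + 9*525) - 1*(-1/463)) = 1/((-241 + 4725) + 1/463) = 1/(4484 + 1/463) = 1/(2076093/463) = 463/2076093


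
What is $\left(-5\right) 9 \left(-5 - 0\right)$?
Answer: $225$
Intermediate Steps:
$\left(-5\right) 9 \left(-5 - 0\right) = - 45 \left(-5 + 0\right) = \left(-45\right) \left(-5\right) = 225$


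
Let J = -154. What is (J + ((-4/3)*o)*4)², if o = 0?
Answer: 23716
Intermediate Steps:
(J + ((-4/3)*o)*4)² = (-154 + (-4/3*0)*4)² = (-154 + (-4*⅓*0)*4)² = (-154 - 4/3*0*4)² = (-154 + 0*4)² = (-154 + 0)² = (-154)² = 23716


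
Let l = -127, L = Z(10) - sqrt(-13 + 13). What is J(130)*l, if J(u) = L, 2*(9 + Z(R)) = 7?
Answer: 1397/2 ≈ 698.50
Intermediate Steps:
Z(R) = -11/2 (Z(R) = -9 + (1/2)*7 = -9 + 7/2 = -11/2)
L = -11/2 (L = -11/2 - sqrt(-13 + 13) = -11/2 - sqrt(0) = -11/2 - 1*0 = -11/2 + 0 = -11/2 ≈ -5.5000)
J(u) = -11/2
J(130)*l = -11/2*(-127) = 1397/2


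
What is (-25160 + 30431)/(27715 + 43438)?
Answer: 5271/71153 ≈ 0.074080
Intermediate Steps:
(-25160 + 30431)/(27715 + 43438) = 5271/71153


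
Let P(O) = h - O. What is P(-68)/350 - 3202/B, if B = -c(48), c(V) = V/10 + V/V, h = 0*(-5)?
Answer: 2802736/5075 ≈ 552.26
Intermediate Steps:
h = 0
P(O) = -O (P(O) = 0 - O = -O)
c(V) = 1 + V/10 (c(V) = V*(1/10) + 1 = V/10 + 1 = 1 + V/10)
B = -29/5 (B = -(1 + (1/10)*48) = -(1 + 24/5) = -1*29/5 = -29/5 ≈ -5.8000)
P(-68)/350 - 3202/B = -1*(-68)/350 - 3202/(-29/5) = 68*(1/350) - 3202*(-5/29) = 34/175 + 16010/29 = 2802736/5075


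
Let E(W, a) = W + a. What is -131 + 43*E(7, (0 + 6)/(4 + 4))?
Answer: 809/4 ≈ 202.25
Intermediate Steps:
-131 + 43*E(7, (0 + 6)/(4 + 4)) = -131 + 43*(7 + (0 + 6)/(4 + 4)) = -131 + 43*(7 + 6/8) = -131 + 43*(7 + 6*(⅛)) = -131 + 43*(7 + ¾) = -131 + 43*(31/4) = -131 + 1333/4 = 809/4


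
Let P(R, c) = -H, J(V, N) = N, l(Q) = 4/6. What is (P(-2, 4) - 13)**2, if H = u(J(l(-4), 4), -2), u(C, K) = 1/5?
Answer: 4356/25 ≈ 174.24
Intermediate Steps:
l(Q) = 2/3 (l(Q) = 4*(1/6) = 2/3)
u(C, K) = 1/5
H = 1/5 ≈ 0.20000
P(R, c) = -1/5 (P(R, c) = -1*1/5 = -1/5)
(P(-2, 4) - 13)**2 = (-1/5 - 13)**2 = (-66/5)**2 = 4356/25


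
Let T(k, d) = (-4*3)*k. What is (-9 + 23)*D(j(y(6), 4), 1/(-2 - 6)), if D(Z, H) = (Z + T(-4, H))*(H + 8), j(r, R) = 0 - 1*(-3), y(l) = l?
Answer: 22491/4 ≈ 5622.8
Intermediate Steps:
j(r, R) = 3 (j(r, R) = 0 + 3 = 3)
T(k, d) = -12*k
D(Z, H) = (8 + H)*(48 + Z) (D(Z, H) = (Z - 12*(-4))*(H + 8) = (Z + 48)*(8 + H) = (48 + Z)*(8 + H) = (8 + H)*(48 + Z))
(-9 + 23)*D(j(y(6), 4), 1/(-2 - 6)) = (-9 + 23)*(384 + 8*3 + 48/(-2 - 6) + 3/(-2 - 6)) = 14*(384 + 24 + 48/(-8) + 3/(-8)) = 14*(384 + 24 + 48*(-1/8) - 1/8*3) = 14*(384 + 24 - 6 - 3/8) = 14*(3213/8) = 22491/4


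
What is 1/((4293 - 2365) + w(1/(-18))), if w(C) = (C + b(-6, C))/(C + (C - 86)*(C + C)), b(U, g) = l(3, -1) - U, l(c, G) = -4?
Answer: 44/84841 ≈ 0.00051862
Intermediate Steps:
b(U, g) = -4 - U
w(C) = (2 + C)/(C + 2*C*(-86 + C)) (w(C) = (C + (-4 - 1*(-6)))/(C + (C - 86)*(C + C)) = (C + (-4 + 6))/(C + (-86 + C)*(2*C)) = (C + 2)/(C + 2*C*(-86 + C)) = (2 + C)/(C + 2*C*(-86 + C)))
1/((4293 - 2365) + w(1/(-18))) = 1/((4293 - 2365) + (2 + 1/(-18))/((1/(-18))*(-171 + 2/(-18)))) = 1/(1928 + (2 - 1/18)/((-1/18)*(-171 + 2*(-1/18)))) = 1/(1928 - 18*35/18/(-171 - ⅑)) = 1/(1928 - 18*35/18/(-1540/9)) = 1/(1928 - 18*(-9/1540)*35/18) = 1/(1928 + 9/44) = 1/(84841/44) = 44/84841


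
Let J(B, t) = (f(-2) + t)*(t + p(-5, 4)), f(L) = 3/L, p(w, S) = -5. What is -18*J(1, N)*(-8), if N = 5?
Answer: 0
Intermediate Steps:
J(B, t) = (-5 + t)*(-3/2 + t) (J(B, t) = (3/(-2) + t)*(t - 5) = (3*(-½) + t)*(-5 + t) = (-3/2 + t)*(-5 + t) = (-5 + t)*(-3/2 + t))
-18*J(1, N)*(-8) = -18*(15/2 + 5² - 13/2*5)*(-8) = -18*(15/2 + 25 - 65/2)*(-8) = -18*0*(-8) = 0*(-8) = 0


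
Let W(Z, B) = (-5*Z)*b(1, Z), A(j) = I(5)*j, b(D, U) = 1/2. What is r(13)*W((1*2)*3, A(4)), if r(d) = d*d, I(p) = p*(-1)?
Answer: -2535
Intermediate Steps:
b(D, U) = ½
I(p) = -p
A(j) = -5*j (A(j) = (-1*5)*j = -5*j)
r(d) = d²
W(Z, B) = -5*Z/2 (W(Z, B) = -5*Z*(½) = -5*Z/2)
r(13)*W((1*2)*3, A(4)) = 13²*(-5*1*2*3/2) = 169*(-5*3) = 169*(-5/2*6) = 169*(-15) = -2535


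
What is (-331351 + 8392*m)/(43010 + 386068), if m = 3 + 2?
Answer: -289391/429078 ≈ -0.67445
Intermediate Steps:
m = 5
(-331351 + 8392*m)/(43010 + 386068) = (-331351 + 8392*5)/(43010 + 386068) = (-331351 + 41960)/429078 = -289391*1/429078 = -289391/429078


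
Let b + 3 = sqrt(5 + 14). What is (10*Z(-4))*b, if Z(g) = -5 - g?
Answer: 30 - 10*sqrt(19) ≈ -13.589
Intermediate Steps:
b = -3 + sqrt(19) (b = -3 + sqrt(5 + 14) = -3 + sqrt(19) ≈ 1.3589)
(10*Z(-4))*b = (10*(-5 - 1*(-4)))*(-3 + sqrt(19)) = (10*(-5 + 4))*(-3 + sqrt(19)) = (10*(-1))*(-3 + sqrt(19)) = -10*(-3 + sqrt(19)) = 30 - 10*sqrt(19)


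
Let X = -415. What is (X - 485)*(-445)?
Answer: 400500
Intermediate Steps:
(X - 485)*(-445) = (-415 - 485)*(-445) = -900*(-445) = 400500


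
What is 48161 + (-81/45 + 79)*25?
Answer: 50091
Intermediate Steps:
48161 + (-81/45 + 79)*25 = 48161 + (-81*1/45 + 79)*25 = 48161 + (-9/5 + 79)*25 = 48161 + (386/5)*25 = 48161 + 1930 = 50091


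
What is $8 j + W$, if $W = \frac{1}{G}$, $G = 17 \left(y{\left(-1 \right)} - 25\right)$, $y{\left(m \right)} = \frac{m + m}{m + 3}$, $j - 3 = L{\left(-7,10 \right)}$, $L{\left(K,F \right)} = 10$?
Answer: $\frac{45967}{442} \approx 104.0$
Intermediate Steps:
$j = 13$ ($j = 3 + 10 = 13$)
$y{\left(m \right)} = \frac{2 m}{3 + m}$
$G = -442$ ($G = 17 \left(2 \left(-1\right) \frac{1}{3 - 1} - 25\right) = 17 \left(2 \left(-1\right) \frac{1}{2} - 25\right) = 17 \left(-1 - 25\right) = 17 \left(-26\right) = -442$)
$W = - \frac{1}{442}$ ($W = \frac{1}{-442} = - \frac{1}{442} \approx -0.0022624$)
$8 j + W = 8 \cdot 13 - \frac{1}{442} = 104 - \frac{1}{442} = \frac{45967}{442}$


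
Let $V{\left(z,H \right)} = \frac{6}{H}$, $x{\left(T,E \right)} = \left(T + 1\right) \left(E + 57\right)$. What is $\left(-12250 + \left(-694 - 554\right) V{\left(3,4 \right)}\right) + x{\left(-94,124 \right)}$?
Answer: $-30955$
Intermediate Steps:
$x{\left(T,E \right)} = \left(1 + T\right) \left(57 + E\right)$
$\left(-12250 + \left(-694 - 554\right) V{\left(3,4 \right)}\right) + x{\left(-94,124 \right)} = \left(-12250 + \left(-694 - 554\right) \frac{6}{4}\right) + \left(57 + 124 + 57 \left(-94\right) + 124 \left(-94\right)\right) = \left(-12250 + \left(-694 - 554\right) 6 \cdot \frac{1}{4}\right) + \left(57 + 124 - 5358 - 11656\right) = \left(-12250 - 1872\right) - 16833 = -14122 - 16833 = -30955$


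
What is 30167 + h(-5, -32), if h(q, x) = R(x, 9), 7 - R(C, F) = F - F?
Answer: 30174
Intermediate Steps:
R(C, F) = 7 (R(C, F) = 7 - (F - F) = 7 - 1*0 = 7 + 0 = 7)
h(q, x) = 7
30167 + h(-5, -32) = 30167 + 7 = 30174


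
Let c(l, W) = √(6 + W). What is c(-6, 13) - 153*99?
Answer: -15147 + √19 ≈ -15143.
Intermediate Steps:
c(-6, 13) - 153*99 = √(6 + 13) - 153*99 = √19 - 15147 = -15147 + √19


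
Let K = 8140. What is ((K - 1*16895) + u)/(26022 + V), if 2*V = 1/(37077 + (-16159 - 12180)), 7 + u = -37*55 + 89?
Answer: -187133008/454760473 ≈ -0.41150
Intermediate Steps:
u = -1953 (u = -7 + (-37*55 + 89) = -7 + (-2035 + 89) = -7 - 1946 = -1953)
V = 1/17476 (V = 1/(2*(37077 + (-16159 - 12180))) = 1/(2*(37077 - 28339)) = (1/2)/8738 = (1/2)*(1/8738) = 1/17476 ≈ 5.7221e-5)
((K - 1*16895) + u)/(26022 + V) = ((8140 - 1*16895) - 1953)/(26022 + 1/17476) = ((8140 - 16895) - 1953)/(454760473/17476) = (-8755 - 1953)*(17476/454760473) = -10708*17476/454760473 = -187133008/454760473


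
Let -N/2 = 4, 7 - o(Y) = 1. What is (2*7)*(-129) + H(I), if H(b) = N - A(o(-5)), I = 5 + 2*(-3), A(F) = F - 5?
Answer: -1815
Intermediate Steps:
o(Y) = 6 (o(Y) = 7 - 1*1 = 7 - 1 = 6)
N = -8 (N = -2*4 = -8)
A(F) = -5 + F
I = -1 (I = 5 - 6 = -1)
H(b) = -9 (H(b) = -8 - (-5 + 6) = -8 - 1*1 = -8 - 1 = -9)
(2*7)*(-129) + H(I) = (2*7)*(-129) - 9 = 14*(-129) - 9 = -1806 - 9 = -1815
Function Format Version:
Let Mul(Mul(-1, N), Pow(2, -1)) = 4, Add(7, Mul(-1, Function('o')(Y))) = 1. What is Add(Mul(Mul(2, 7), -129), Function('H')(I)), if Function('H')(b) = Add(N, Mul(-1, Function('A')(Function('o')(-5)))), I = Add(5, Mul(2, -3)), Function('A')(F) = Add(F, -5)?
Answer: -1815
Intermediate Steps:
Function('o')(Y) = 6 (Function('o')(Y) = Add(7, Mul(-1, 1)) = Add(7, -1) = 6)
N = -8 (N = Mul(-2, 4) = -8)
Function('A')(F) = Add(-5, F)
I = -1 (I = Add(5, -6) = -1)
Function('H')(b) = -9 (Function('H')(b) = Add(-8, Mul(-1, Add(-5, 6))) = Add(-8, Mul(-1, 1)) = Add(-8, -1) = -9)
Add(Mul(Mul(2, 7), -129), Function('H')(I)) = Add(Mul(Mul(2, 7), -129), -9) = Add(Mul(14, -129), -9) = Add(-1806, -9) = -1815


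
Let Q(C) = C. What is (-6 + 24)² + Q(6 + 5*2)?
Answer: 340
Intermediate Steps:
(-6 + 24)² + Q(6 + 5*2) = (-6 + 24)² + (6 + 5*2) = 18² + (6 + 10) = 324 + 16 = 340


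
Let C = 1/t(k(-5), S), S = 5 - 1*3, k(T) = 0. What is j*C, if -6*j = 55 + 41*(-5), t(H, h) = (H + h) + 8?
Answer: 5/2 ≈ 2.5000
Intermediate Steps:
S = 2 (S = 5 - 3 = 2)
t(H, h) = 8 + H + h
j = 25 (j = -(55 + 41*(-5))/6 = -(55 - 205)/6 = -1/6*(-150) = 25)
C = 1/10 (C = 1/(8 + 0 + 2) = 1/10 ≈ 0.10000)
j*C = 25*(1/10) = 5/2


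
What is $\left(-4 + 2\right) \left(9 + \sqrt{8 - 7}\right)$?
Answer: $-20$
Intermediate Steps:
$\left(-4 + 2\right) \left(9 + \sqrt{8 - 7}\right) = - 2 \left(9 + \sqrt{1}\right) = - 2 \left(9 + 1\right) = \left(-2\right) 10 = -20$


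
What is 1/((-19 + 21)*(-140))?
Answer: -1/280 ≈ -0.0035714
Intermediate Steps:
1/((-19 + 21)*(-140)) = 1/(2*(-140)) = 1/(-280) = -1/280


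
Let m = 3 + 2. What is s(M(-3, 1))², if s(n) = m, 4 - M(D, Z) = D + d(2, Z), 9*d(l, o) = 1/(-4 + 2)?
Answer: 25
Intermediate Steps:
d(l, o) = -1/18 (d(l, o) = 1/(9*(-4 + 2)) = (⅑)/(-2) = (⅑)*(-½) = -1/18)
m = 5
M(D, Z) = 73/18 - D (M(D, Z) = 4 - (D - 1/18) = 4 - (-1/18 + D) = 4 + (1/18 - D) = 73/18 - D)
s(n) = 5
s(M(-3, 1))² = 5² = 25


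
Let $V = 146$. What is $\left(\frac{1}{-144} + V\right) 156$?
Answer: $\frac{273299}{12} \approx 22775.0$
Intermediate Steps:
$\left(\frac{1}{-144} + V\right) 156 = \left(\frac{1}{-144} + 146\right) 156 = \left(- \frac{1}{144} + 146\right) 156 = \frac{21023}{144} \cdot 156 = \frac{273299}{12}$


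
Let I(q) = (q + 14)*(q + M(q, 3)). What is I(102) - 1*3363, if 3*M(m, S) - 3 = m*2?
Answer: 16473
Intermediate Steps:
M(m, S) = 1 + 2*m/3 (M(m, S) = 1 + (m*2)/3 = 1 + (2*m)/3 = 1 + 2*m/3)
I(q) = (1 + 5*q/3)*(14 + q) (I(q) = (q + 14)*(q + (1 + 2*q/3)) = (14 + q)*(1 + 5*q/3) = (1 + 5*q/3)*(14 + q))
I(102) - 1*3363 = (14 + (5/3)*102² + (73/3)*102) - 1*3363 = (14 + (5/3)*10404 + 2482) - 3363 = (14 + 17340 + 2482) - 3363 = 19836 - 3363 = 16473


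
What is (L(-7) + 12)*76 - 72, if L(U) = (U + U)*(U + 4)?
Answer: 4032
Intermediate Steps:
L(U) = 2*U*(4 + U) (L(U) = (2*U)*(4 + U) = 2*U*(4 + U))
(L(-7) + 12)*76 - 72 = (2*(-7)*(4 - 7) + 12)*76 - 72 = (2*(-7)*(-3) + 12)*76 - 72 = (42 + 12)*76 - 72 = 54*76 - 72 = 4104 - 72 = 4032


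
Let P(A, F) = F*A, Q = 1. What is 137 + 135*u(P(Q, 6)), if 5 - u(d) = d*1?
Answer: 2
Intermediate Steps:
P(A, F) = A*F
u(d) = 5 - d
137 + 135*u(P(Q, 6)) = 137 + 135*(5 - 6) = 137 + 135*(-1) = 137 - 135 = 2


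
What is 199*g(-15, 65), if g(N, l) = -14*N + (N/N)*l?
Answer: 54725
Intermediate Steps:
g(N, l) = l - 14*N (g(N, l) = -14*N + 1*l = -14*N + l = l - 14*N)
199*g(-15, 65) = 199*(65 - 14*(-15)) = 199*(65 + 210) = 199*275 = 54725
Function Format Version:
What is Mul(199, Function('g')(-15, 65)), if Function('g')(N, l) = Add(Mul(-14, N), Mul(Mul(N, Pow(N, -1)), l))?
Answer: 54725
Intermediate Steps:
Function('g')(N, l) = Add(l, Mul(-14, N)) (Function('g')(N, l) = Add(Mul(-14, N), Mul(1, l)) = Add(Mul(-14, N), l) = Add(l, Mul(-14, N)))
Mul(199, Function('g')(-15, 65)) = Mul(199, Add(65, Mul(-14, -15))) = Mul(199, Add(65, 210)) = Mul(199, 275) = 54725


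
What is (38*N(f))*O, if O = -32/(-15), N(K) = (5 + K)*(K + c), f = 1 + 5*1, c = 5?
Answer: 147136/15 ≈ 9809.1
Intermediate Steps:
f = 6 (f = 1 + 5 = 6)
N(K) = (5 + K)² (N(K) = (5 + K)*(K + 5) = (5 + K)*(5 + K) = (5 + K)²)
O = 32/15 (O = -32*(-1/15) = 32/15 ≈ 2.1333)
(38*N(f))*O = (38*(25 + 6² + 10*6))*(32/15) = (38*(25 + 36 + 60))*(32/15) = (38*121)*(32/15) = 4598*(32/15) = 147136/15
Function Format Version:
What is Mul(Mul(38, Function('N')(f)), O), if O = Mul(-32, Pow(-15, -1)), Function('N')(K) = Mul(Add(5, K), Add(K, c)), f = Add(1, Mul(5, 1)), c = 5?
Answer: Rational(147136, 15) ≈ 9809.1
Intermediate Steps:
f = 6 (f = Add(1, 5) = 6)
Function('N')(K) = Pow(Add(5, K), 2) (Function('N')(K) = Mul(Add(5, K), Add(K, 5)) = Mul(Add(5, K), Add(5, K)) = Pow(Add(5, K), 2))
O = Rational(32, 15) (O = Mul(-32, Rational(-1, 15)) = Rational(32, 15) ≈ 2.1333)
Mul(Mul(38, Function('N')(f)), O) = Mul(Mul(38, Add(25, Pow(6, 2), Mul(10, 6))), Rational(32, 15)) = Mul(Mul(38, Add(25, 36, 60)), Rational(32, 15)) = Mul(Mul(38, 121), Rational(32, 15)) = Mul(4598, Rational(32, 15)) = Rational(147136, 15)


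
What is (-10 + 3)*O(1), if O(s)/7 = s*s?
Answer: -49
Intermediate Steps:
O(s) = 7*s² (O(s) = 7*(s*s) = 7*s²)
(-10 + 3)*O(1) = (-10 + 3)*(7*1²) = -49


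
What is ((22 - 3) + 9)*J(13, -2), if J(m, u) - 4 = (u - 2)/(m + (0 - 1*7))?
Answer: 280/3 ≈ 93.333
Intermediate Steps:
J(m, u) = 4 + (-2 + u)/(-7 + m) (J(m, u) = 4 + (u - 2)/(m + (0 - 1*7)) = 4 + (-2 + u)/(m + (0 - 7)) = 4 + (-2 + u)/(m - 7) = 4 + (-2 + u)/(-7 + m))
((22 - 3) + 9)*J(13, -2) = ((22 - 3) + 9)*((-30 - 2 + 4*13)/(-7 + 13)) = (19 + 9)*((-30 - 2 + 52)/6) = 28*((1/6)*20) = 28*(10/3) = 280/3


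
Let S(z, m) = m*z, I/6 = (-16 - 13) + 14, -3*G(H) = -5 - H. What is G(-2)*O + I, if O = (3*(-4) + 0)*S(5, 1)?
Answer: -150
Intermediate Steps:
G(H) = 5/3 + H/3 (G(H) = -(-5 - H)/3 = 5/3 + H/3)
I = -90 (I = 6*((-16 - 13) + 14) = 6*(-29 + 14) = 6*(-15) = -90)
O = -60 (O = (3*(-4) + 0)*(1*5) = (-12 + 0)*5 = -12*5 = -60)
G(-2)*O + I = (5/3 + (⅓)*(-2))*(-60) - 90 = (5/3 - ⅔)*(-60) - 90 = 1*(-60) - 90 = -60 - 90 = -150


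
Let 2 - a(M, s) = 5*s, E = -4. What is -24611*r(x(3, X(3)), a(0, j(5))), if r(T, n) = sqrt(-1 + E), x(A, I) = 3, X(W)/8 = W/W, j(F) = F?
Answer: -24611*I*sqrt(5) ≈ -55032.0*I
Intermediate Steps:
X(W) = 8 (X(W) = 8*(W/W) = 8*1 = 8)
a(M, s) = 2 - 5*s
r(T, n) = I*sqrt(5) (r(T, n) = sqrt(-1 - 4) = sqrt(-5) = I*sqrt(5))
-24611*r(x(3, X(3)), a(0, j(5))) = -24611*I*sqrt(5)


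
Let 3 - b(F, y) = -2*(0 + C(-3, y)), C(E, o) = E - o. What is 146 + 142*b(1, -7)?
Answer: 1708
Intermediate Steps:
b(F, y) = -3 - 2*y (b(F, y) = 3 - (-2)*(0 + (-3 - y)) = 3 - (-2)*(-3 - y) = 3 - (6 + 2*y) = 3 + (-6 - 2*y) = -3 - 2*y)
146 + 142*b(1, -7) = 146 + 142*(-3 - 2*(-7)) = 146 + 142*(-3 + 14) = 146 + 142*11 = 146 + 1562 = 1708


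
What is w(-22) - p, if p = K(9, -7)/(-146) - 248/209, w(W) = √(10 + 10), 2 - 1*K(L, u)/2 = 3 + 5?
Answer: 16850/15257 + 2*√5 ≈ 5.5765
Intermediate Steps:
K(L, u) = -12 (K(L, u) = 4 - 2*(3 + 5) = 4 - 2*8 = 4 - 16 = -12)
w(W) = 2*√5 (w(W) = √20 = 2*√5)
p = -16850/15257 (p = -12/(-146) - 248/209 = -12*(-1/146) - 248*1/209 = 6/73 - 248/209 = -16850/15257 ≈ -1.1044)
w(-22) - p = 2*√5 - 1*(-16850/15257) = 2*√5 + 16850/15257 = 16850/15257 + 2*√5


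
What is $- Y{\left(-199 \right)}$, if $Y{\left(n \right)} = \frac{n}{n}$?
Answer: $-1$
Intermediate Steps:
$Y{\left(n \right)} = 1$
$- Y{\left(-199 \right)} = \left(-1\right) 1 = -1$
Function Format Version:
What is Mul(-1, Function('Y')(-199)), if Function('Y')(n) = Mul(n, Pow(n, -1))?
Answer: -1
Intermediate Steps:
Function('Y')(n) = 1
Mul(-1, Function('Y')(-199)) = Mul(-1, 1) = -1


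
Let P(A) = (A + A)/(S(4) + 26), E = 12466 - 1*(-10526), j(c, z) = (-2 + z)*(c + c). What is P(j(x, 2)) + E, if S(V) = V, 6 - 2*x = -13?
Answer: 22992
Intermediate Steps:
x = 19/2 (x = 3 - ½*(-13) = 3 + 13/2 = 19/2 ≈ 9.5000)
j(c, z) = 2*c*(-2 + z) (j(c, z) = (-2 + z)*(2*c) = 2*c*(-2 + z))
E = 22992 (E = 12466 + 10526 = 22992)
P(A) = A/15 (P(A) = (A + A)/(4 + 26) = (2*A)/30 = (2*A)*(1/30) = A/15)
P(j(x, 2)) + E = (2*(19/2)*(-2 + 2))/15 + 22992 = (2*(19/2)*0)/15 + 22992 = (1/15)*0 + 22992 = 0 + 22992 = 22992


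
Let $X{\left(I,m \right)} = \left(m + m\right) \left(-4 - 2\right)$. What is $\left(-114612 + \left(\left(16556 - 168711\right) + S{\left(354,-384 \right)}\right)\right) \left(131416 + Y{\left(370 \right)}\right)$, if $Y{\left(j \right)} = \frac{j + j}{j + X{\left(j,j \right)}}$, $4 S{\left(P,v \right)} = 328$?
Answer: $- \frac{385512902190}{11} \approx -3.5047 \cdot 10^{10}$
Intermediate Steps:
$X{\left(I,m \right)} = - 12 m$ ($X{\left(I,m \right)} = 2 m \left(-6\right) = - 12 m$)
$S{\left(P,v \right)} = 82$ ($S{\left(P,v \right)} = \frac{1}{4} \cdot 328 = 82$)
$Y{\left(j \right)} = - \frac{2}{11}$ ($Y{\left(j \right)} = \frac{j + j}{j - 12 j} = \frac{2 j}{\left(-11\right) j} = 2 j \left(- \frac{1}{11 j}\right) = - \frac{2}{11}$)
$\left(-114612 + \left(\left(16556 - 168711\right) + S{\left(354,-384 \right)}\right)\right) \left(131416 + Y{\left(370 \right)}\right) = \left(-114612 + \left(\left(16556 - 168711\right) + 82\right)\right) \left(131416 - \frac{2}{11}\right) = \left(-114612 + \left(-152155 + 82\right)\right) \frac{1445574}{11} = \left(-114612 - 152073\right) \frac{1445574}{11} = \left(-266685\right) \frac{1445574}{11} = - \frac{385512902190}{11}$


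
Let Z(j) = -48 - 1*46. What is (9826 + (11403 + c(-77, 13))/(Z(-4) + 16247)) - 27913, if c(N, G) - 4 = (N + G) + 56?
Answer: -292147912/16153 ≈ -18086.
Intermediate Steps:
c(N, G) = 60 + G + N (c(N, G) = 4 + ((N + G) + 56) = 4 + ((G + N) + 56) = 4 + (56 + G + N) = 60 + G + N)
Z(j) = -94 (Z(j) = -48 - 46 = -94)
(9826 + (11403 + c(-77, 13))/(Z(-4) + 16247)) - 27913 = (9826 + (11403 + (60 + 13 - 77))/(-94 + 16247)) - 27913 = (9826 + (11403 - 4)/16153) - 27913 = (9826 + 11399*(1/16153)) - 27913 = (9826 + 11399/16153) - 27913 = 158730777/16153 - 27913 = -292147912/16153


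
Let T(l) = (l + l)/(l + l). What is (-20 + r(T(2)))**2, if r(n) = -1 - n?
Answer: 484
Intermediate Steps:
T(l) = 1 (T(l) = (2*l)/((2*l)) = (2*l)*(1/(2*l)) = 1)
(-20 + r(T(2)))**2 = (-20 + (-1 - 1*1))**2 = (-20 + (-1 - 1))**2 = (-20 - 2)**2 = (-22)**2 = 484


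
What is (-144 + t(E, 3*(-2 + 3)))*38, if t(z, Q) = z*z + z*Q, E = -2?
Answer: -5548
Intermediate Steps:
t(z, Q) = z**2 + Q*z
(-144 + t(E, 3*(-2 + 3)))*38 = (-144 - 2*(3*(-2 + 3) - 2))*38 = (-144 - 2*(3*1 - 2))*38 = (-144 - 2*(3 - 2))*38 = (-144 - 2*1)*38 = (-144 - 2)*38 = -146*38 = -5548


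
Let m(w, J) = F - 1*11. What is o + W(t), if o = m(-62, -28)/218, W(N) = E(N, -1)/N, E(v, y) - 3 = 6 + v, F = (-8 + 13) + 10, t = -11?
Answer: 240/1199 ≈ 0.20017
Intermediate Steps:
F = 15 (F = 5 + 10 = 15)
E(v, y) = 9 + v (E(v, y) = 3 + (6 + v) = 9 + v)
m(w, J) = 4 (m(w, J) = 15 - 1*11 = 15 - 11 = 4)
W(N) = (9 + N)/N
o = 2/109 (o = 4/218 = 4*(1/218) = 2/109 ≈ 0.018349)
o + W(t) = 2/109 + (9 - 11)/(-11) = 2/109 - 1/11*(-2) = 2/109 + 2/11 = 240/1199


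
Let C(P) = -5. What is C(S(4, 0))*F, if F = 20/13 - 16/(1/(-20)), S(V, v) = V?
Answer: -20900/13 ≈ -1607.7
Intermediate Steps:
F = 4180/13 (F = 20*(1/13) - 16/(-1/20) = 20/13 - 16*(-20) = 20/13 + 320 = 4180/13 ≈ 321.54)
C(S(4, 0))*F = -5*4180/13 = -20900/13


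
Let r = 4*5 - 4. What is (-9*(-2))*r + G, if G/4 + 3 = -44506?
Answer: -177748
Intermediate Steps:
r = 16 (r = 20 - 4 = 16)
G = -178036 (G = -12 + 4*(-44506) = -12 - 178024 = -178036)
(-9*(-2))*r + G = -9*(-2)*16 - 178036 = 18*16 - 178036 = 288 - 178036 = -177748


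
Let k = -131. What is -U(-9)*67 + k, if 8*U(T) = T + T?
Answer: 79/4 ≈ 19.750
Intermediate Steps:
U(T) = T/4 (U(T) = (T + T)/8 = (2*T)/8 = T/4)
-U(-9)*67 + k = -(-9)/4*67 - 131 = -1*(-9/4)*67 - 131 = (9/4)*67 - 131 = 603/4 - 131 = 79/4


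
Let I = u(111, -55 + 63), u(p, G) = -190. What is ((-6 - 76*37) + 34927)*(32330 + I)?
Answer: 1031983260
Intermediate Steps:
I = -190
((-6 - 76*37) + 34927)*(32330 + I) = ((-6 - 76*37) + 34927)*(32330 - 190) = ((-6 - 2812) + 34927)*32140 = (-2818 + 34927)*32140 = 32109*32140 = 1031983260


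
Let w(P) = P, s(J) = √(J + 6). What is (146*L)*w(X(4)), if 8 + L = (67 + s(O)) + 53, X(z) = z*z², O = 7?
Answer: 1046528 + 9344*√13 ≈ 1.0802e+6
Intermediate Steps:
X(z) = z³
s(J) = √(6 + J)
L = 112 + √13 (L = -8 + ((67 + √(6 + 7)) + 53) = -8 + ((67 + √13) + 53) = -8 + (120 + √13) = 112 + √13 ≈ 115.61)
(146*L)*w(X(4)) = (146*(112 + √13))*4³ = (16352 + 146*√13)*64 = 1046528 + 9344*√13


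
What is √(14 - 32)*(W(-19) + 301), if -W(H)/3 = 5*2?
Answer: 813*I*√2 ≈ 1149.8*I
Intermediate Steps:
W(H) = -30 (W(H) = -15*2 = -3*10 = -30)
√(14 - 32)*(W(-19) + 301) = √(14 - 32)*(-30 + 301) = √(-18)*271 = (3*I*√2)*271 = 813*I*√2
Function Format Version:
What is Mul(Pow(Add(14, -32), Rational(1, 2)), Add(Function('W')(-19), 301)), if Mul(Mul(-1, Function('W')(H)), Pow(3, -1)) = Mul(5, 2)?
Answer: Mul(813, I, Pow(2, Rational(1, 2))) ≈ Mul(1149.8, I)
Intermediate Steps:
Function('W')(H) = -30 (Function('W')(H) = Mul(-3, Mul(5, 2)) = Mul(-3, 10) = -30)
Mul(Pow(Add(14, -32), Rational(1, 2)), Add(Function('W')(-19), 301)) = Mul(Pow(Add(14, -32), Rational(1, 2)), Add(-30, 301)) = Mul(Pow(-18, Rational(1, 2)), 271) = Mul(Mul(3, I, Pow(2, Rational(1, 2))), 271) = Mul(813, I, Pow(2, Rational(1, 2)))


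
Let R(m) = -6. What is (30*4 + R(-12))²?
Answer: 12996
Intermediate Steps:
(30*4 + R(-12))² = (30*4 - 6)² = (120 - 6)² = 114² = 12996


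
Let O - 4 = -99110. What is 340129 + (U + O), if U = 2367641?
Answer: 2608664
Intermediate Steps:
O = -99106 (O = 4 - 99110 = -99106)
340129 + (U + O) = 340129 + (2367641 - 99106) = 340129 + 2268535 = 2608664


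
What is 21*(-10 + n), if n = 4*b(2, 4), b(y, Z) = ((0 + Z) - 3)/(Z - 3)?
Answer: -126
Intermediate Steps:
b(y, Z) = 1 (b(y, Z) = (Z - 3)/(-3 + Z) = (-3 + Z)/(-3 + Z) = 1)
n = 4 (n = 4*1 = 4)
21*(-10 + n) = 21*(-10 + 4) = 21*(-6) = -126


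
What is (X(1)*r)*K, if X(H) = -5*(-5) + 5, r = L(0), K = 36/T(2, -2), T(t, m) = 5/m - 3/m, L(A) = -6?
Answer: 6480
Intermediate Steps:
T(t, m) = 2/m
K = -36 (K = 36/((2/(-2))) = 36/((2*(-½))) = 36/(-1) = 36*(-1) = -36)
r = -6
X(H) = 30 (X(H) = 25 + 5 = 30)
(X(1)*r)*K = (30*(-6))*(-36) = -180*(-36) = 6480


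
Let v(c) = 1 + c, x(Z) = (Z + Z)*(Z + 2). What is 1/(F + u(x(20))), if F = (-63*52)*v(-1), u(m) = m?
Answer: 1/880 ≈ 0.0011364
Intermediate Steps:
x(Z) = 2*Z*(2 + Z) (x(Z) = (2*Z)*(2 + Z) = 2*Z*(2 + Z))
F = 0 (F = (-63*52)*(1 - 1) = -3276*0 = 0)
1/(F + u(x(20))) = 1/(0 + 2*20*(2 + 20)) = 1/(0 + 2*20*22) = 1/(0 + 880) = 1/880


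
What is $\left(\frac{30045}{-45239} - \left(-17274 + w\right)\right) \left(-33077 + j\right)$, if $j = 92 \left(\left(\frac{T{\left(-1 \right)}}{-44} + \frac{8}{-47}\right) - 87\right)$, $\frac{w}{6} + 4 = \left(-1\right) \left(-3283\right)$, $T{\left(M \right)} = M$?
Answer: $\frac{2307381312476340}{23388563} \approx 9.8654 \cdot 10^{7}$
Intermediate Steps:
$w = 19674$ ($w = -24 + 6 \left(\left(-1\right) \left(-3283\right)\right) = -24 + 6 \cdot 3283 = -24 + 19698 = 19674$)
$j = - \frac{4145083}{517}$ ($j = 92 \left(\left(- \frac{1}{-44} + \frac{8}{-47}\right) - 87\right) = 92 \left(\left(\left(-1\right) \left(- \frac{1}{44}\right) + 8 \left(- \frac{1}{47}\right)\right) - 87\right) = 92 \left(\left(\frac{1}{44} - \frac{8}{47}\right) - 87\right) = 92 \left(- \frac{305}{2068} - 87\right) = 92 \left(- \frac{180221}{2068}\right) = - \frac{4145083}{517} \approx -8017.6$)
$\left(\frac{30045}{-45239} - \left(-17274 + w\right)\right) \left(-33077 + j\right) = \left(\frac{30045}{-45239} + \left(17274 - 19674\right)\right) \left(-33077 - \frac{4145083}{517}\right) = \left(30045 \left(- \frac{1}{45239}\right) + \left(17274 - 19674\right)\right) \left(- \frac{21245892}{517}\right) = \left(- \frac{30045}{45239} - 2400\right) \left(- \frac{21245892}{517}\right) = \left(- \frac{108603645}{45239}\right) \left(- \frac{21245892}{517}\right) = \frac{2307381312476340}{23388563}$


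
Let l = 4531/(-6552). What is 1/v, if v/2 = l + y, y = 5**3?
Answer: 3276/814469 ≈ 0.0040223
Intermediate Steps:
y = 125
l = -4531/6552 (l = 4531*(-1/6552) = -4531/6552 ≈ -0.69154)
v = 814469/3276 (v = 2*(-4531/6552 + 125) = 2*(814469/6552) = 814469/3276 ≈ 248.62)
1/v = 1/(814469/3276) = 3276/814469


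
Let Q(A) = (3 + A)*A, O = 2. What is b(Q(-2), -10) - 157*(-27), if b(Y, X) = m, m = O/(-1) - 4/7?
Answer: 29655/7 ≈ 4236.4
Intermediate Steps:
Q(A) = A*(3 + A)
m = -18/7 (m = 2/(-1) - 4/7 = 2*(-1) - 4*⅐ = -2 - 4/7 = -18/7 ≈ -2.5714)
b(Y, X) = -18/7
b(Q(-2), -10) - 157*(-27) = -18/7 - 157*(-27) = -18/7 + 4239 = 29655/7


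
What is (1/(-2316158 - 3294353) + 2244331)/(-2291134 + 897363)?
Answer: -12591843763140/7819767526981 ≈ -1.6103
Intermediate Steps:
(1/(-2316158 - 3294353) + 2244331)/(-2291134 + 897363) = (1/(-5610511) + 2244331)/(-1393771) = (-1/5610511 + 2244331)*(-1/1393771) = (12591843763140/5610511)*(-1/1393771) = -12591843763140/7819767526981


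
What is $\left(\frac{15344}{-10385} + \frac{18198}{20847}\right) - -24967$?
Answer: $\frac{1801709037909}{72165365} \approx 24966.0$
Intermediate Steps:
$\left(\frac{15344}{-10385} + \frac{18198}{20847}\right) - -24967 = \left(15344 \left(- \frac{1}{10385}\right) + 18198 \cdot \frac{1}{20847}\right) + 24967 = \left(- \frac{15344}{10385} + \frac{6066}{6949}\right) + 24967 = - \frac{43630046}{72165365} + 24967 = \frac{1801709037909}{72165365}$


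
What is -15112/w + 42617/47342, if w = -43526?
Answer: 1285189923/1030303946 ≈ 1.2474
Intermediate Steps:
-15112/w + 42617/47342 = -15112/(-43526) + 42617/47342 = -15112*(-1/43526) + 42617*(1/47342) = 7556/21763 + 42617/47342 = 1285189923/1030303946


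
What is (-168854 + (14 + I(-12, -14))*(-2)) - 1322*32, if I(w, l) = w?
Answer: -211162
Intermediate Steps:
(-168854 + (14 + I(-12, -14))*(-2)) - 1322*32 = (-168854 + (14 - 12)*(-2)) - 1322*32 = (-168854 + 2*(-2)) - 42304 = (-168854 - 4) - 42304 = -168858 - 42304 = -211162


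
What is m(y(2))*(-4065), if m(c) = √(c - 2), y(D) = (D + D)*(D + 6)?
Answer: -4065*√30 ≈ -22265.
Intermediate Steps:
y(D) = 2*D*(6 + D) (y(D) = (2*D)*(6 + D) = 2*D*(6 + D))
m(c) = √(-2 + c)
m(y(2))*(-4065) = √(-2 + 2*2*(6 + 2))*(-4065) = √(-2 + 2*2*8)*(-4065) = √(-2 + 32)*(-4065) = √30*(-4065) = -4065*√30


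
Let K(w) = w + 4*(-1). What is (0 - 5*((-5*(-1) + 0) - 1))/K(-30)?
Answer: 10/17 ≈ 0.58823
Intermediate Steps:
K(w) = -4 + w (K(w) = w - 4 = -4 + w)
(0 - 5*((-5*(-1) + 0) - 1))/K(-30) = (0 - 5*((-5*(-1) + 0) - 1))/(-4 - 30) = (0 - 5*((5 + 0) - 1))/(-34) = (0 - 5*(5 - 1))*(-1/34) = (0 - 5*4)*(-1/34) = (0 - 20)*(-1/34) = -20*(-1/34) = 10/17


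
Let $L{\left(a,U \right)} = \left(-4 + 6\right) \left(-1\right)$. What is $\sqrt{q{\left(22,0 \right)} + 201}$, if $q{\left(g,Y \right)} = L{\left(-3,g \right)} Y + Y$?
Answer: $\sqrt{201} \approx 14.177$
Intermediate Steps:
$L{\left(a,U \right)} = -2$ ($L{\left(a,U \right)} = 2 \left(-1\right) = -2$)
$q{\left(g,Y \right)} = - Y$ ($q{\left(g,Y \right)} = - 2 Y + Y = - Y$)
$\sqrt{q{\left(22,0 \right)} + 201} = \sqrt{\left(-1\right) 0 + 201} = \sqrt{0 + 201} = \sqrt{201}$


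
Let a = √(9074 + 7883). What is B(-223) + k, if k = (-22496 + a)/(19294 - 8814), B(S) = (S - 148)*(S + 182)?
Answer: 9961799/655 + √16957/10480 ≈ 15209.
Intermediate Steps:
a = √16957 ≈ 130.22
B(S) = (-148 + S)*(182 + S)
k = -1406/655 + √16957/10480 (k = (-22496 + √16957)/(19294 - 8814) = (-22496 + √16957)/10480 = (-22496 + √16957)*(1/10480) = -1406/655 + √16957/10480 ≈ -2.1341)
B(-223) + k = (-26936 + (-223)² + 34*(-223)) + (-1406/655 + √16957/10480) = (-26936 + 49729 - 7582) + (-1406/655 + √16957/10480) = 15211 + (-1406/655 + √16957/10480) = 9961799/655 + √16957/10480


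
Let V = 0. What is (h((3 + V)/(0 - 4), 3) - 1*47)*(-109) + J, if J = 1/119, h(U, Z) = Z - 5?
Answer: 635580/119 ≈ 5341.0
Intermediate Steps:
h(U, Z) = -5 + Z
J = 1/119 ≈ 0.0084034
(h((3 + V)/(0 - 4), 3) - 1*47)*(-109) + J = ((-5 + 3) - 1*47)*(-109) + 1/119 = (-2 - 47)*(-109) + 1/119 = -49*(-109) + 1/119 = 5341 + 1/119 = 635580/119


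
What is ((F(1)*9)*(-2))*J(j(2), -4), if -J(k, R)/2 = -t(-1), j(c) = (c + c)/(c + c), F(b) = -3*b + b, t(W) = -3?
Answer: -216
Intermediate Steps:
F(b) = -2*b
j(c) = 1 (j(c) = (2*c)/((2*c)) = (2*c)*(1/(2*c)) = 1)
J(k, R) = -6 (J(k, R) = -(-2)*(-3) = -2*3 = -6)
((F(1)*9)*(-2))*J(j(2), -4) = ((-2*1*9)*(-2))*(-6) = (-2*9*(-2))*(-6) = -18*(-2)*(-6) = 36*(-6) = -216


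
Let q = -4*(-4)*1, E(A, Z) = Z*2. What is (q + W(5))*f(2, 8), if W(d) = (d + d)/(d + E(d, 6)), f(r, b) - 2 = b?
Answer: 2820/17 ≈ 165.88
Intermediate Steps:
E(A, Z) = 2*Z
f(r, b) = 2 + b
W(d) = 2*d/(12 + d) (W(d) = (d + d)/(d + 2*6) = (2*d)/(d + 12) = (2*d)/(12 + d) = 2*d/(12 + d))
q = 16 (q = 16*1 = 16)
(q + W(5))*f(2, 8) = (16 + 2*5/(12 + 5))*(2 + 8) = (16 + 2*5/17)*10 = (16 + 2*5*(1/17))*10 = (16 + 10/17)*10 = (282/17)*10 = 2820/17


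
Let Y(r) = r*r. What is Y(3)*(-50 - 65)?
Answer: -1035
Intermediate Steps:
Y(r) = r**2
Y(3)*(-50 - 65) = 3**2*(-50 - 65) = 9*(-115) = -1035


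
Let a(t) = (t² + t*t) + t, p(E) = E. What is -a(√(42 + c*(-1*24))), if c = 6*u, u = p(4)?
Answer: 1068 - I*√534 ≈ 1068.0 - 23.108*I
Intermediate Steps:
u = 4
c = 24 (c = 6*4 = 24)
a(t) = t + 2*t² (a(t) = (t² + t²) + t = 2*t² + t = t + 2*t²)
-a(√(42 + c*(-1*24))) = -√(42 + 24*(-1*24))*(1 + 2*√(42 + 24*(-1*24))) = -√(42 + 24*(-24))*(1 + 2*√(42 + 24*(-24))) = -√(42 - 576)*(1 + 2*√(42 - 576)) = -√(-534)*(1 + 2*√(-534)) = -I*√534*(1 + 2*(I*√534)) = -I*√534*(1 + 2*I*√534)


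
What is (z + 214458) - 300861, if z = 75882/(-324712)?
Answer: -14028083409/162356 ≈ -86403.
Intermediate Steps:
z = -37941/162356 (z = 75882*(-1/324712) = -37941/162356 ≈ -0.23369)
(z + 214458) - 300861 = (-37941/162356 + 214458) - 300861 = 34818505107/162356 - 300861 = -14028083409/162356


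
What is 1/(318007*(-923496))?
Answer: -1/293678192472 ≈ -3.4051e-12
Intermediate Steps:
1/(318007*(-923496)) = (1/318007)*(-1/923496) = -1/293678192472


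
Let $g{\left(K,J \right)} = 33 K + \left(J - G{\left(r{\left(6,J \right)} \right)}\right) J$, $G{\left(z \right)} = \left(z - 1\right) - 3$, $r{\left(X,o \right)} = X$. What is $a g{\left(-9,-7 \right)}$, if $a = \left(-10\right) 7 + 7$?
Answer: $14742$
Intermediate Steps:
$G{\left(z \right)} = -4 + z$ ($G{\left(z \right)} = \left(-1 + z\right) - 3 = -4 + z$)
$g{\left(K,J \right)} = 33 K + J \left(-2 + J\right)$ ($g{\left(K,J \right)} = 33 K + \left(J - \left(-4 + 6\right)\right) J = 33 K + \left(J - 2\right) J = 33 K + \left(-2 + J\right) J = 33 K + J \left(-2 + J\right)$)
$a = -63$ ($a = -70 + 7 = -63$)
$a g{\left(-9,-7 \right)} = - 63 \left(\left(-7\right)^{2} - -14 + 33 \left(-9\right)\right) = - 63 \left(49 + 14 - 297\right) = \left(-63\right) \left(-234\right) = 14742$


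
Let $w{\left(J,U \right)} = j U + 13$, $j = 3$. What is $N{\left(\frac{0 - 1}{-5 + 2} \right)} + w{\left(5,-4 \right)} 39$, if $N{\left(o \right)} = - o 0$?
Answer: $39$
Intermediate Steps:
$N{\left(o \right)} = 0$
$w{\left(J,U \right)} = 13 + 3 U$ ($w{\left(J,U \right)} = 3 U + 13 = 13 + 3 U$)
$N{\left(\frac{0 - 1}{-5 + 2} \right)} + w{\left(5,-4 \right)} 39 = 0 + \left(13 + 3 \left(-4\right)\right) 39 = 0 + \left(13 - 12\right) 39 = 0 + 1 \cdot 39 = 0 + 39 = 39$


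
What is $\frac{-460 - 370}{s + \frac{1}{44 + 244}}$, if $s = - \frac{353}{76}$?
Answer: $\frac{4541760}{25397} \approx 178.83$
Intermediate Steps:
$s = - \frac{353}{76}$ ($s = \left(-353\right) \frac{1}{76} = - \frac{353}{76} \approx -4.6447$)
$\frac{-460 - 370}{s + \frac{1}{44 + 244}} = \frac{-460 - 370}{- \frac{353}{76} + \frac{1}{44 + 244}} = - \frac{830}{- \frac{353}{76} + \frac{1}{288}} = - \frac{830}{- \frac{25397}{5472}} = \left(-830\right) \left(- \frac{5472}{25397}\right) = \frac{4541760}{25397}$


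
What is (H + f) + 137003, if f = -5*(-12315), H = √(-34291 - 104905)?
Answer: 198578 + 2*I*√34799 ≈ 1.9858e+5 + 373.09*I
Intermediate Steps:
H = 2*I*√34799 (H = √(-139196) = 2*I*√34799 ≈ 373.09*I)
f = 61575
(H + f) + 137003 = (2*I*√34799 + 61575) + 137003 = (61575 + 2*I*√34799) + 137003 = 198578 + 2*I*√34799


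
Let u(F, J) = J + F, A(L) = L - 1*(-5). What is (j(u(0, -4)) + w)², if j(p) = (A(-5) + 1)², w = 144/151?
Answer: 87025/22801 ≈ 3.8167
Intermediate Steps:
A(L) = 5 + L (A(L) = L + 5 = 5 + L)
u(F, J) = F + J
w = 144/151 (w = 144*(1/151) = 144/151 ≈ 0.95364)
j(p) = 1 (j(p) = ((5 - 5) + 1)² = (0 + 1)² = 1² = 1)
(j(u(0, -4)) + w)² = (1 + 144/151)² = (295/151)² = 87025/22801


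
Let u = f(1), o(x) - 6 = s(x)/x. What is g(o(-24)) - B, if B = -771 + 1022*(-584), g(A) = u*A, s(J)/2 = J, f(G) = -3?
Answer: 597595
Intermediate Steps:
s(J) = 2*J
o(x) = 8 (o(x) = 6 + (2*x)/x = 6 + 2 = 8)
u = -3
g(A) = -3*A
B = -597619 (B = -771 - 596848 = -597619)
g(o(-24)) - B = -3*8 - 1*(-597619) = -24 + 597619 = 597595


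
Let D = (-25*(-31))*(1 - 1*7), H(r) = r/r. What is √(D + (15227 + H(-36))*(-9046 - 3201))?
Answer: I*√186501966 ≈ 13657.0*I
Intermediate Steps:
H(r) = 1
D = -4650 (D = 775*(1 - 7) = 775*(-6) = -4650)
√(D + (15227 + H(-36))*(-9046 - 3201)) = √(-4650 + (15227 + 1)*(-9046 - 3201)) = √(-4650 + 15228*(-12247)) = √(-4650 - 186497316) = √(-186501966) = I*√186501966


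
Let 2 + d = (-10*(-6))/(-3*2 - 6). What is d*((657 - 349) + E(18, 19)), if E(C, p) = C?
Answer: -2282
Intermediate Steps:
d = -7 (d = -2 + (-10*(-6))/(-3*2 - 6) = -2 + 60/(-6 - 6) = -2 + 60/(-12) = -2 + 60*(-1/12) = -2 - 5 = -7)
d*((657 - 349) + E(18, 19)) = -7*((657 - 349) + 18) = -7*(308 + 18) = -7*326 = -2282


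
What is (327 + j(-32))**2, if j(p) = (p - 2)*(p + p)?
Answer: 6265009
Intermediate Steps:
j(p) = 2*p*(-2 + p) (j(p) = (-2 + p)*(2*p) = 2*p*(-2 + p))
(327 + j(-32))**2 = (327 + 2*(-32)*(-2 - 32))**2 = (327 + 2*(-32)*(-34))**2 = (327 + 2176)**2 = 2503**2 = 6265009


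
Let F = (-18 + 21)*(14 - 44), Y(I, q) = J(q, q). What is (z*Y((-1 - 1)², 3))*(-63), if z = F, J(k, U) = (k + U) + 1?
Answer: 39690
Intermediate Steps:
J(k, U) = 1 + U + k (J(k, U) = (U + k) + 1 = 1 + U + k)
Y(I, q) = 1 + 2*q (Y(I, q) = 1 + q + q = 1 + 2*q)
F = -90 (F = 3*(-30) = -90)
z = -90
(z*Y((-1 - 1)², 3))*(-63) = -90*(1 + 2*3)*(-63) = -90*(1 + 6)*(-63) = -90*7*(-63) = -630*(-63) = 39690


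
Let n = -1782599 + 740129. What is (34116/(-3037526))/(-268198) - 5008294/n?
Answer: 510006100382393254/106157117539668195 ≈ 4.8043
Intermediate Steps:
n = -1042470
(34116/(-3037526))/(-268198) - 5008294/n = (34116/(-3037526))/(-268198) - 5008294/(-1042470) = (34116*(-1/3037526))*(-1/268198) - 5008294*(-1/1042470) = -17058/1518763*(-1/268198) + 2504147/521235 = 8529/203664599537 + 2504147/521235 = 510006100382393254/106157117539668195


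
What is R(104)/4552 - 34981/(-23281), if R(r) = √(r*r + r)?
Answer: 34981/23281 + √2730/2276 ≈ 1.5255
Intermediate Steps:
R(r) = √(r + r²) (R(r) = √(r² + r) = √(r + r²))
R(104)/4552 - 34981/(-23281) = √(104*(1 + 104))/4552 - 34981/(-23281) = √(104*105)*(1/4552) - 34981*(-1/23281) = √10920*(1/4552) + 34981/23281 = (2*√2730)*(1/4552) + 34981/23281 = √2730/2276 + 34981/23281 = 34981/23281 + √2730/2276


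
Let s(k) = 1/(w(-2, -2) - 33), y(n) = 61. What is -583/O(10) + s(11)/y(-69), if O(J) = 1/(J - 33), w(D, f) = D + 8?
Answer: 22084622/1647 ≈ 13409.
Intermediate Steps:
w(D, f) = 8 + D
s(k) = -1/27 (s(k) = 1/((8 - 2) - 33) = 1/(6 - 33) = 1/(-27) = -1/27)
O(J) = 1/(-33 + J)
-583/O(10) + s(11)/y(-69) = -583/(1/(-33 + 10)) - 1/27/61 = -583/(1/(-23)) - 1/27*1/61 = -583/(-1/23) - 1/1647 = -583*(-23) - 1/1647 = 13409 - 1/1647 = 22084622/1647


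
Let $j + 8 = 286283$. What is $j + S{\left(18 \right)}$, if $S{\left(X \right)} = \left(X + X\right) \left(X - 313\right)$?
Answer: $275655$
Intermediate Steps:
$S{\left(X \right)} = 2 X \left(-313 + X\right)$
$j = 286275$ ($j = -8 + 286283 = 286275$)
$j + S{\left(18 \right)} = 286275 + 2 \cdot 18 \left(-313 + 18\right) = 286275 + 2 \cdot 18 \left(-295\right) = 286275 - 10620 = 275655$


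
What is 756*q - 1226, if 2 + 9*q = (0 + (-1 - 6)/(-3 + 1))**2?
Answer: -365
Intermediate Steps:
q = 41/36 (q = -2/9 + (0 + (-1 - 6)/(-3 + 1))**2/9 = -2/9 + (0 - 7/(-2))**2/9 = -2/9 + (0 - 7*(-1/2))**2/9 = -2/9 + (0 + 7/2)**2/9 = -2/9 + (7/2)**2/9 = -2/9 + (1/9)*(49/4) = -2/9 + 49/36 = 41/36 ≈ 1.1389)
756*q - 1226 = 756*(41/36) - 1226 = 861 - 1226 = -365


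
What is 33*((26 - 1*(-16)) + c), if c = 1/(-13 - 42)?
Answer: 6927/5 ≈ 1385.4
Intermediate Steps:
c = -1/55 (c = 1/(-55) = -1/55 ≈ -0.018182)
33*((26 - 1*(-16)) + c) = 33*((26 - 1*(-16)) - 1/55) = 33*((26 + 16) - 1/55) = 33*(42 - 1/55) = 33*(2309/55) = 6927/5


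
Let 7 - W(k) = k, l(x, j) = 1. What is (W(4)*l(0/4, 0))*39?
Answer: 117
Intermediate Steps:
W(k) = 7 - k
(W(4)*l(0/4, 0))*39 = ((7 - 1*4)*1)*39 = ((7 - 4)*1)*39 = (3*1)*39 = 3*39 = 117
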